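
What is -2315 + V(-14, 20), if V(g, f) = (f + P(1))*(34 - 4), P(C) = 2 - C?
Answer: -1685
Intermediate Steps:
V(g, f) = 30 + 30*f (V(g, f) = (f + (2 - 1*1))*(34 - 4) = (f + (2 - 1))*30 = (f + 1)*30 = (1 + f)*30 = 30 + 30*f)
-2315 + V(-14, 20) = -2315 + (30 + 30*20) = -2315 + (30 + 600) = -2315 + 630 = -1685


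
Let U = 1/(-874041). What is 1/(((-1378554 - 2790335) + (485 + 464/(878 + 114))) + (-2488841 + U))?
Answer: -54190542/360759689429663 ≈ -1.5021e-7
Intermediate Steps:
U = -1/874041 ≈ -1.1441e-6
1/(((-1378554 - 2790335) + (485 + 464/(878 + 114))) + (-2488841 + U)) = 1/(((-1378554 - 2790335) + (485 + 464/(878 + 114))) + (-2488841 - 1/874041)) = 1/((-4168889 + (485 + 464/992)) - 2175349076482/874041) = 1/((-4168889 + (485 + (1/992)*464)) - 2175349076482/874041) = 1/((-4168889 + (485 + 29/62)) - 2175349076482/874041) = 1/((-4168889 + 30099/62) - 2175349076482/874041) = 1/(-258441019/62 - 2175349076482/874041) = 1/(-360759689429663/54190542) = -54190542/360759689429663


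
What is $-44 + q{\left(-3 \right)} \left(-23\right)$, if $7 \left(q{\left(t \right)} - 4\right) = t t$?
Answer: $- \frac{1159}{7} \approx -165.57$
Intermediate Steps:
$q{\left(t \right)} = 4 + \frac{t^{2}}{7}$ ($q{\left(t \right)} = 4 + \frac{t t}{7} = 4 + \frac{t^{2}}{7}$)
$-44 + q{\left(-3 \right)} \left(-23\right) = -44 + \left(4 + \frac{\left(-3\right)^{2}}{7}\right) \left(-23\right) = -44 + \left(4 + \frac{1}{7} \cdot 9\right) \left(-23\right) = -44 + \left(4 + \frac{9}{7}\right) \left(-23\right) = -44 + \frac{37}{7} \left(-23\right) = -44 - \frac{851}{7} = - \frac{1159}{7}$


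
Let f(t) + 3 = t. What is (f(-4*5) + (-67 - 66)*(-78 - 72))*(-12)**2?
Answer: 2869488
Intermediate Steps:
f(t) = -3 + t
(f(-4*5) + (-67 - 66)*(-78 - 72))*(-12)**2 = ((-3 - 4*5) + (-67 - 66)*(-78 - 72))*(-12)**2 = ((-3 - 20) - 133*(-150))*144 = (-23 + 19950)*144 = 19927*144 = 2869488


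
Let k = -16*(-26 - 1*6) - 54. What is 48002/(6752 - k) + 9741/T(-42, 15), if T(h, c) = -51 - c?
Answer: -9690287/69234 ≈ -139.96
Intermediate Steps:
k = 458 (k = -16*(-26 - 6) - 54 = -16*(-32) - 54 = 512 - 54 = 458)
48002/(6752 - k) + 9741/T(-42, 15) = 48002/(6752 - 1*458) + 9741/(-51 - 1*15) = 48002/(6752 - 458) + 9741/(-51 - 15) = 48002/6294 + 9741/(-66) = 48002*(1/6294) + 9741*(-1/66) = 24001/3147 - 3247/22 = -9690287/69234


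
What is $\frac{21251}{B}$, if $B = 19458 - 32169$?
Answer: $- \frac{21251}{12711} \approx -1.6719$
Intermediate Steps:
$B = -12711$
$\frac{21251}{B} = \frac{21251}{-12711} = 21251 \left(- \frac{1}{12711}\right) = - \frac{21251}{12711}$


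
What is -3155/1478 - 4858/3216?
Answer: -4331651/1188312 ≈ -3.6452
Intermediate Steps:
-3155/1478 - 4858/3216 = -3155*1/1478 - 4858*1/3216 = -3155/1478 - 2429/1608 = -4331651/1188312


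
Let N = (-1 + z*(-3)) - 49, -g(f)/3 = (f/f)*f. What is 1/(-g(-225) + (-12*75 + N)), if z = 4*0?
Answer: -1/1625 ≈ -0.00061538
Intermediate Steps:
z = 0
g(f) = -3*f (g(f) = -3*f/f*f = -3*f)
N = -50 (N = (-1 + 0*(-3)) - 49 = (-1 + 0) - 49 = -1 - 49 = -50)
1/(-g(-225) + (-12*75 + N)) = 1/(-(-3)*(-225) + (-12*75 - 50)) = 1/(-1*675 + (-900 - 50)) = 1/(-675 - 950) = 1/(-1625) = -1/1625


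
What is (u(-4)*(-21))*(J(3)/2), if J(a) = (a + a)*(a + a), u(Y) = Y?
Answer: 1512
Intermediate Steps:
J(a) = 4*a² (J(a) = (2*a)*(2*a) = 4*a²)
(u(-4)*(-21))*(J(3)/2) = (-4*(-21))*((4*3²)/2) = 84*((4*9)*(½)) = 84*(36*(½)) = 84*18 = 1512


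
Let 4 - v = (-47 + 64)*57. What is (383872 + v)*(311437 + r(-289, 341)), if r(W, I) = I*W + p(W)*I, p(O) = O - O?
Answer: 81516305416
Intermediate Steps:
p(O) = 0
r(W, I) = I*W (r(W, I) = I*W + 0*I = I*W + 0 = I*W)
v = -965 (v = 4 - (-47 + 64)*57 = 4 - 17*57 = 4 - 1*969 = 4 - 969 = -965)
(383872 + v)*(311437 + r(-289, 341)) = (383872 - 965)*(311437 + 341*(-289)) = 382907*(311437 - 98549) = 382907*212888 = 81516305416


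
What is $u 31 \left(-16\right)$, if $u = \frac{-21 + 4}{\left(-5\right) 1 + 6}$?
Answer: $8432$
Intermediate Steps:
$u = -17$ ($u = - \frac{17}{-5 + 6} = - \frac{17}{1} = \left(-17\right) 1 = -17$)
$u 31 \left(-16\right) = \left(-17\right) 31 \left(-16\right) = \left(-527\right) \left(-16\right) = 8432$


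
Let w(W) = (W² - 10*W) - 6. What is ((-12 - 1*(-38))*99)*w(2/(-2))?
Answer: 12870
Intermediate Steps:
w(W) = -6 + W² - 10*W
((-12 - 1*(-38))*99)*w(2/(-2)) = ((-12 - 1*(-38))*99)*(-6 + (2/(-2))² - 20/(-2)) = ((-12 + 38)*99)*(-6 + (2*(-½))² - 20*(-1)/2) = (26*99)*(-6 + (-1)² - 10*(-1)) = 2574*(-6 + 1 + 10) = 2574*5 = 12870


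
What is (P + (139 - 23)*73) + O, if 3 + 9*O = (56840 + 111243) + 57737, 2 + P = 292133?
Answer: 2931208/9 ≈ 3.2569e+5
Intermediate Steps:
P = 292131 (P = -2 + 292133 = 292131)
O = 225817/9 (O = -⅓ + ((56840 + 111243) + 57737)/9 = -⅓ + (168083 + 57737)/9 = -⅓ + (⅑)*225820 = -⅓ + 225820/9 = 225817/9 ≈ 25091.)
(P + (139 - 23)*73) + O = (292131 + (139 - 23)*73) + 225817/9 = (292131 + 116*73) + 225817/9 = (292131 + 8468) + 225817/9 = 300599 + 225817/9 = 2931208/9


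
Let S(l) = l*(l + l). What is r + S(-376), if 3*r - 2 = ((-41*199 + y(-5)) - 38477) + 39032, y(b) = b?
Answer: 840649/3 ≈ 2.8022e+5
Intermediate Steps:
S(l) = 2*l**2 (S(l) = l*(2*l) = 2*l**2)
r = -7607/3 (r = 2/3 + (((-41*199 - 5) - 38477) + 39032)/3 = 2/3 + (((-8159 - 5) - 38477) + 39032)/3 = 2/3 + ((-8164 - 38477) + 39032)/3 = 2/3 + (-46641 + 39032)/3 = 2/3 + (1/3)*(-7609) = 2/3 - 7609/3 = -7607/3 ≈ -2535.7)
r + S(-376) = -7607/3 + 2*(-376)**2 = -7607/3 + 2*141376 = -7607/3 + 282752 = 840649/3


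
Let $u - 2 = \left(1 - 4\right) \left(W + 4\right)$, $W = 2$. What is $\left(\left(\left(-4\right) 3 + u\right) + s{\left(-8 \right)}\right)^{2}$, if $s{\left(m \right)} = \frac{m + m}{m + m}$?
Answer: $729$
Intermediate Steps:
$u = -16$ ($u = 2 + \left(1 - 4\right) \left(2 + 4\right) = 2 - 18 = -16$)
$s{\left(m \right)} = 1$ ($s{\left(m \right)} = \frac{2 m}{2 m} = 2 m \frac{1}{2 m} = 1$)
$\left(\left(\left(-4\right) 3 + u\right) + s{\left(-8 \right)}\right)^{2} = \left(\left(\left(-4\right) 3 - 16\right) + 1\right)^{2} = \left(\left(-12 - 16\right) + 1\right)^{2} = \left(-28 + 1\right)^{2} = \left(-27\right)^{2} = 729$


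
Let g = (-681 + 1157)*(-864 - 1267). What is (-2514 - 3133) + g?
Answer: -1020003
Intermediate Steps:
g = -1014356 (g = 476*(-2131) = -1014356)
(-2514 - 3133) + g = (-2514 - 3133) - 1014356 = -5647 - 1014356 = -1020003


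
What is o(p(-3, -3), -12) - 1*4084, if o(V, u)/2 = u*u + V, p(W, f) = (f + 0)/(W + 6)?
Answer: -3798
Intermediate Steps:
p(W, f) = f/(6 + W)
o(V, u) = 2*V + 2*u² (o(V, u) = 2*(u*u + V) = 2*(u² + V) = 2*(V + u²) = 2*V + 2*u²)
o(p(-3, -3), -12) - 1*4084 = (2*(-3/(6 - 3)) + 2*(-12)²) - 1*4084 = (2*(-3/3) + 2*144) - 4084 = (2*(-3*⅓) + 288) - 4084 = (2*(-1) + 288) - 4084 = (-2 + 288) - 4084 = 286 - 4084 = -3798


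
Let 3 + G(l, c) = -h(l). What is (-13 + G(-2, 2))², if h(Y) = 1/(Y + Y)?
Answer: 3969/16 ≈ 248.06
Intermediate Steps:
h(Y) = 1/(2*Y)
G(l, c) = -3 - 1/(2*l)
(-13 + G(-2, 2))² = (-13 + (-3 - ½/(-2)))² = (-13 + (-3 - ½*(-½)))² = (-13 + (-3 + ¼))² = (-13 - 11/4)² = (-63/4)² = 3969/16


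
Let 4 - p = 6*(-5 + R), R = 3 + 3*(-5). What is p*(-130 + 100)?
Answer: -3180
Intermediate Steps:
R = -12 (R = 3 - 15 = -12)
p = 106 (p = 4 - 6*(-5 - 12) = 4 - 6*(-17) = 4 - 1*(-102) = 4 + 102 = 106)
p*(-130 + 100) = 106*(-130 + 100) = 106*(-30) = -3180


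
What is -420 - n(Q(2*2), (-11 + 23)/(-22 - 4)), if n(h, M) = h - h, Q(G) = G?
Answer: -420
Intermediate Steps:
n(h, M) = 0
-420 - n(Q(2*2), (-11 + 23)/(-22 - 4)) = -420 - 1*0 = -420 + 0 = -420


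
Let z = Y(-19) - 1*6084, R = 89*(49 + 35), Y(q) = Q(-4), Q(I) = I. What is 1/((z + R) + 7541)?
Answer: 1/8929 ≈ 0.00011199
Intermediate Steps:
Y(q) = -4
R = 7476 (R = 89*84 = 7476)
z = -6088 (z = -4 - 1*6084 = -4 - 6084 = -6088)
1/((z + R) + 7541) = 1/((-6088 + 7476) + 7541) = 1/(1388 + 7541) = 1/8929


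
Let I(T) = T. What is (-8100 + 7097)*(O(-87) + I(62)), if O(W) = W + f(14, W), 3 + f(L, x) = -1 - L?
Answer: 43129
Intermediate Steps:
f(L, x) = -4 - L (f(L, x) = -3 + (-1 - L) = -4 - L)
O(W) = -18 + W (O(W) = W + (-4 - 1*14) = W + (-4 - 14) = W - 18 = -18 + W)
(-8100 + 7097)*(O(-87) + I(62)) = (-8100 + 7097)*((-18 - 87) + 62) = -1003*(-105 + 62) = -1003*(-43) = 43129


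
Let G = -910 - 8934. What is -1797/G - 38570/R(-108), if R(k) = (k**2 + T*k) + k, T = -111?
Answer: -21085907/14485446 ≈ -1.4557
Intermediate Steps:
G = -9844
R(k) = k**2 - 110*k (R(k) = (k**2 - 111*k) + k = k**2 - 110*k)
-1797/G - 38570/R(-108) = -1797/(-9844) - 38570*(-1/(108*(-110 - 108))) = -1797*(-1/9844) - 38570/((-108*(-218))) = 1797/9844 - 38570/23544 = 1797/9844 - 38570*1/23544 = 1797/9844 - 19285/11772 = -21085907/14485446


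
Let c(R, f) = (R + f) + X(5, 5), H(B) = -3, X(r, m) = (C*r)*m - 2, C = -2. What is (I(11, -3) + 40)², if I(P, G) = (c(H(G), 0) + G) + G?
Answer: 441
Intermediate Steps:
X(r, m) = -2 - 2*m*r (X(r, m) = (-2*r)*m - 2 = -2*m*r - 2 = -2 - 2*m*r)
c(R, f) = -52 + R + f (c(R, f) = (R + f) + (-2 - 2*5*5) = (R + f) + (-2 - 50) = (R + f) - 52 = -52 + R + f)
I(P, G) = -55 + 2*G (I(P, G) = ((-52 - 3 + 0) + G) + G = (-55 + G) + G = -55 + 2*G)
(I(11, -3) + 40)² = ((-55 + 2*(-3)) + 40)² = ((-55 - 6) + 40)² = (-61 + 40)² = (-21)² = 441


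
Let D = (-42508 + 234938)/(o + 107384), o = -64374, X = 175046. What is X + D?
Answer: 752892089/4301 ≈ 1.7505e+5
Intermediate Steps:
D = 19243/4301 (D = (-42508 + 234938)/(-64374 + 107384) = 192430/43010 = 192430*(1/43010) = 19243/4301 ≈ 4.4741)
X + D = 175046 + 19243/4301 = 752892089/4301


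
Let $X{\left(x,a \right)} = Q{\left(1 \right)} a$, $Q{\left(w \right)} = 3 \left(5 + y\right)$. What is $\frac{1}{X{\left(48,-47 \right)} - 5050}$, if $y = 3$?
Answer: $- \frac{1}{6178} \approx -0.00016186$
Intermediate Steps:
$Q{\left(w \right)} = 24$ ($Q{\left(w \right)} = 3 \left(5 + 3\right) = 3 \cdot 8 = 24$)
$X{\left(x,a \right)} = 24 a$
$\frac{1}{X{\left(48,-47 \right)} - 5050} = \frac{1}{24 \left(-47\right) - 5050} = \frac{1}{-1128 - 5050} = \frac{1}{-6178} = - \frac{1}{6178}$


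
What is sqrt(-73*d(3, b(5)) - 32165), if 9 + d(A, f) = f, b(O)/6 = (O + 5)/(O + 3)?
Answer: I*sqrt(128222)/2 ≈ 179.04*I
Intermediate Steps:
b(O) = 6*(5 + O)/(3 + O) (b(O) = 6*((O + 5)/(O + 3)) = 6*((5 + O)/(3 + O)) = 6*(5 + O)/(3 + O))
d(A, f) = -9 + f
sqrt(-73*d(3, b(5)) - 32165) = sqrt(-73*(-9 + 6*(5 + 5)/(3 + 5)) - 32165) = sqrt(-73*(-9 + 6*10/8) - 32165) = sqrt(-73*(-9 + 6*(1/8)*10) - 32165) = sqrt(-73*(-9 + 15/2) - 32165) = sqrt(-73*(-3/2) - 32165) = sqrt(219/2 - 32165) = sqrt(-64111/2) = I*sqrt(128222)/2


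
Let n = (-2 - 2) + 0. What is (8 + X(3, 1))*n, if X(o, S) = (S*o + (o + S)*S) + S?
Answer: -64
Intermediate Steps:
X(o, S) = S + S*o + S*(S + o) (X(o, S) = (S*o + (S + o)*S) + S = (S*o + S*(S + o)) + S = S + S*o + S*(S + o))
n = -4 (n = -4 + 0 = -4)
(8 + X(3, 1))*n = (8 + 1*(1 + 1 + 2*3))*(-4) = (8 + 1*(1 + 1 + 6))*(-4) = (8 + 1*8)*(-4) = (8 + 8)*(-4) = 16*(-4) = -64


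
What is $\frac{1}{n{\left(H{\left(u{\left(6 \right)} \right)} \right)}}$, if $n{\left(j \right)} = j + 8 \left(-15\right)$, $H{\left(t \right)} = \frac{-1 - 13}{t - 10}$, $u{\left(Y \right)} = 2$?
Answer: $- \frac{4}{473} \approx -0.0084567$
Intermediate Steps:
$H{\left(t \right)} = - \frac{14}{-10 + t}$
$n{\left(j \right)} = -120 + j$ ($n{\left(j \right)} = j - 120 = -120 + j$)
$\frac{1}{n{\left(H{\left(u{\left(6 \right)} \right)} \right)}} = \frac{1}{-120 - \frac{14}{-10 + 2}} = \frac{1}{-120 - \frac{14}{-8}} = \frac{1}{-120 - - \frac{7}{4}} = \frac{1}{-120 + \frac{7}{4}} = \frac{1}{- \frac{473}{4}} = - \frac{4}{473}$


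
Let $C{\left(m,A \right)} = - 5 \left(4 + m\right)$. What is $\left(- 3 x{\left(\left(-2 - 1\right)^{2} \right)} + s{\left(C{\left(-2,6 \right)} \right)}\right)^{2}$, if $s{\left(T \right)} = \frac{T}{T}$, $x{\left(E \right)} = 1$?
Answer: $4$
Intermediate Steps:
$C{\left(m,A \right)} = -20 - 5 m$
$s{\left(T \right)} = 1$
$\left(- 3 x{\left(\left(-2 - 1\right)^{2} \right)} + s{\left(C{\left(-2,6 \right)} \right)}\right)^{2} = \left(\left(-3\right) 1 + 1\right)^{2} = \left(-3 + 1\right)^{2} = \left(-2\right)^{2} = 4$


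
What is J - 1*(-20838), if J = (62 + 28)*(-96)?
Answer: 12198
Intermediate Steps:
J = -8640 (J = 90*(-96) = -8640)
J - 1*(-20838) = -8640 - 1*(-20838) = -8640 + 20838 = 12198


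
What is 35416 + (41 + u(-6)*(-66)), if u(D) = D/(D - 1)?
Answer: 247803/7 ≈ 35400.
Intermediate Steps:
u(D) = D/(-1 + D)
35416 + (41 + u(-6)*(-66)) = 35416 + (41 - 6/(-1 - 6)*(-66)) = 35416 + (41 - 6/(-7)*(-66)) = 35416 + (41 - 6*(-1/7)*(-66)) = 35416 + (41 + (6/7)*(-66)) = 35416 + (41 - 396/7) = 35416 - 109/7 = 247803/7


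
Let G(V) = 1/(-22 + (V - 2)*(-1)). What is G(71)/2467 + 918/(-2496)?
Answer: -2642189/7183904 ≈ -0.36779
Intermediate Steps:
G(V) = 1/(-20 - V) (G(V) = 1/(-22 + (-2 + V)*(-1)) = 1/(-22 + (2 - V)) = 1/(-20 - V))
G(71)/2467 + 918/(-2496) = -1/(20 + 71)/2467 + 918/(-2496) = -1/91*(1/2467) + 918*(-1/2496) = -1*1/91*(1/2467) - 153/416 = -1/91*1/2467 - 153/416 = -1/224497 - 153/416 = -2642189/7183904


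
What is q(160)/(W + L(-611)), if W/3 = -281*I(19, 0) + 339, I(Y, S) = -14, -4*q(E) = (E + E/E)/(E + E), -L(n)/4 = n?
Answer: -161/19536640 ≈ -8.2409e-6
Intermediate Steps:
L(n) = -4*n
q(E) = -(1 + E)/(8*E) (q(E) = -(E + E/E)/(4*(E + E)) = -(E + 1)/(4*(2*E)) = -(1 + E)*1/(2*E)/4 = -(1 + E)/(8*E))
W = 12819 (W = 3*(-281*(-14) + 339) = 3*(3934 + 339) = 3*4273 = 12819)
q(160)/(W + L(-611)) = ((⅛)*(-1 - 1*160)/160)/(12819 - 4*(-611)) = ((⅛)*(1/160)*(-1 - 160))/(12819 + 2444) = ((⅛)*(1/160)*(-161))/15263 = -161/1280*1/15263 = -161/19536640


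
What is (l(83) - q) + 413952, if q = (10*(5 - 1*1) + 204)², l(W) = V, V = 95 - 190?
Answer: 354321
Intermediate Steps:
V = -95
l(W) = -95
q = 59536 (q = (10*(5 - 1) + 204)² = (10*4 + 204)² = (40 + 204)² = 244² = 59536)
(l(83) - q) + 413952 = (-95 - 1*59536) + 413952 = (-95 - 59536) + 413952 = -59631 + 413952 = 354321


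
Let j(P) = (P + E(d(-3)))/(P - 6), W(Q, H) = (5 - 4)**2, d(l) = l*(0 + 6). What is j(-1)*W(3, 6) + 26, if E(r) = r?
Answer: 201/7 ≈ 28.714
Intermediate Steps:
d(l) = 6*l (d(l) = l*6 = 6*l)
W(Q, H) = 1 (W(Q, H) = 1**2 = 1)
j(P) = (-18 + P)/(-6 + P) (j(P) = (P + 6*(-3))/(P - 6) = (P - 18)/(-6 + P) = (-18 + P)/(-6 + P))
j(-1)*W(3, 6) + 26 = ((-18 - 1)/(-6 - 1))*1 + 26 = (-19/(-7))*1 + 26 = -1/7*(-19)*1 + 26 = (19/7)*1 + 26 = 19/7 + 26 = 201/7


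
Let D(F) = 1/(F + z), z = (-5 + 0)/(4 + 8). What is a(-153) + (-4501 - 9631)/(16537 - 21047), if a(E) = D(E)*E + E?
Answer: -618023929/4151455 ≈ -148.87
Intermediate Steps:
z = -5/12 ≈ -0.41667
D(F) = 1/(-5/12 + F) (D(F) = 1/(F - 5/12) = 1/(-5/12 + F))
a(E) = E + 12*E/(-5 + 12*E) (a(E) = (12/(-5 + 12*E))*E + E = 12*E/(-5 + 12*E) + E = E + 12*E/(-5 + 12*E))
a(-153) + (-4501 - 9631)/(16537 - 21047) = -153*(7 + 12*(-153))/(-5 + 12*(-153)) + (-4501 - 9631)/(16537 - 21047) = -153*(7 - 1836)/(-5 - 1836) - 14132/(-4510) = -153*(-1829)/(-1841) - 14132*(-1/4510) = -153*(-1/1841)*(-1829) + 7066/2255 = -279837/1841 + 7066/2255 = -618023929/4151455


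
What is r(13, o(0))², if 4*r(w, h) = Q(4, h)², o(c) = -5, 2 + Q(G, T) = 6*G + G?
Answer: 28561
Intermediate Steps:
Q(G, T) = -2 + 7*G (Q(G, T) = -2 + (6*G + G) = -2 + 7*G)
r(w, h) = 169 (r(w, h) = (-2 + 7*4)²/4 = (-2 + 28)²/4 = (¼)*26² = (¼)*676 = 169)
r(13, o(0))² = 169² = 28561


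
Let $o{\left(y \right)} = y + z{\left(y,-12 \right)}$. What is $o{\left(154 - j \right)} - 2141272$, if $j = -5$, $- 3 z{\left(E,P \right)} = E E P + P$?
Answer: $-2039985$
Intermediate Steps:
$z{\left(E,P \right)} = - \frac{P}{3} - \frac{P E^{2}}{3}$ ($z{\left(E,P \right)} = - \frac{E E P + P}{3} = - \frac{E^{2} P + P}{3} = - \frac{P E^{2} + P}{3} = - \frac{P + P E^{2}}{3} = - \frac{P}{3} - \frac{P E^{2}}{3}$)
$o{\left(y \right)} = 4 + y + 4 y^{2}$ ($o{\left(y \right)} = y - - 4 \left(1 + y^{2}\right) = y + \left(4 + 4 y^{2}\right) = 4 + y + 4 y^{2}$)
$o{\left(154 - j \right)} - 2141272 = \left(4 + \left(154 - -5\right) + 4 \left(154 - -5\right)^{2}\right) - 2141272 = \left(4 + \left(154 + 5\right) + 4 \left(154 + 5\right)^{2}\right) - 2141272 = \left(4 + 159 + 4 \cdot 159^{2}\right) - 2141272 = \left(4 + 159 + 4 \cdot 25281\right) - 2141272 = \left(4 + 159 + 101124\right) - 2141272 = 101287 - 2141272 = -2039985$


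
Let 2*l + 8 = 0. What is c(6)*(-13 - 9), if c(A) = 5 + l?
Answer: -22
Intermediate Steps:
l = -4 (l = -4 + (½)*0 = -4 + 0 = -4)
c(A) = 1 (c(A) = 5 - 4 = 1)
c(6)*(-13 - 9) = 1*(-13 - 9) = 1*(-22) = -22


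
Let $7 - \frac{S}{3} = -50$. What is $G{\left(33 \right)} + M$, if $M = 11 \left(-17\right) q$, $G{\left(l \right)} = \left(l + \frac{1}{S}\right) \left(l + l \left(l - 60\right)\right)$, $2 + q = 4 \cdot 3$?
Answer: $- \frac{1720774}{57} \approx -30189.0$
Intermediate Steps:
$S = 171$ ($S = 21 - -150 = 21 + 150 = 171$)
$q = 10$ ($q = -2 + 4 \cdot 3 = -2 + 12 = 10$)
$G{\left(l \right)} = \left(\frac{1}{171} + l\right) \left(l + l \left(-60 + l\right)\right)$ ($G{\left(l \right)} = \left(l + \frac{1}{171}\right) \left(l + l \left(l - 60\right)\right) = \left(l + \frac{1}{171}\right) \left(l + l \left(-60 + l\right)\right) = \left(\frac{1}{171} + l\right) \left(l + l \left(-60 + l\right)\right)$)
$M = -1870$ ($M = 11 \left(-17\right) 10 = \left(-187\right) 10 = -1870$)
$G{\left(33 \right)} + M = \frac{1}{171} \cdot 33 \left(-59 + 33 + 171 \cdot 33 \left(-59 + 33\right)\right) - 1870 = \frac{1}{171} \cdot 33 \left(-59 + 33 + 171 \cdot 33 \left(-26\right)\right) - 1870 = \frac{1}{171} \cdot 33 \left(-59 + 33 - 146718\right) - 1870 = \frac{1}{171} \cdot 33 \left(-146744\right) - 1870 = - \frac{1614184}{57} - 1870 = - \frac{1720774}{57}$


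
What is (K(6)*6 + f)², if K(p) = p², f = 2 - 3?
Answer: 46225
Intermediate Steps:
f = -1
(K(6)*6 + f)² = (6²*6 - 1)² = (36*6 - 1)² = (216 - 1)² = 215² = 46225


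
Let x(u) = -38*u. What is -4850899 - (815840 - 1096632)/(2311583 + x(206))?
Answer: -11175282544953/2303755 ≈ -4.8509e+6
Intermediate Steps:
-4850899 - (815840 - 1096632)/(2311583 + x(206)) = -4850899 - (815840 - 1096632)/(2311583 - 38*206) = -4850899 - (-280792)/(2311583 - 7828) = -4850899 - (-280792)/2303755 = -4850899 - 1*(-280792/2303755) = -4850899 + 280792/2303755 = -11175282544953/2303755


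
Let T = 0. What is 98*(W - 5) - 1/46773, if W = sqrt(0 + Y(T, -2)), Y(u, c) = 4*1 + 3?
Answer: -22918771/46773 + 98*sqrt(7) ≈ -230.72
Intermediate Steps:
Y(u, c) = 7 (Y(u, c) = 4 + 3 = 7)
W = sqrt(7) (W = sqrt(0 + 7) = sqrt(7) ≈ 2.6458)
98*(W - 5) - 1/46773 = 98*(sqrt(7) - 5) - 1/46773 = 98*(-5 + sqrt(7)) - 1*1/46773 = (-490 + 98*sqrt(7)) - 1/46773 = -22918771/46773 + 98*sqrt(7)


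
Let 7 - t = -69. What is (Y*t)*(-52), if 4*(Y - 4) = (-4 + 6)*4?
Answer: -23712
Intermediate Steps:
t = 76 (t = 7 - 1*(-69) = 7 + 69 = 76)
Y = 6 (Y = 4 + ((-4 + 6)*4)/4 = 4 + (2*4)/4 = 4 + (¼)*8 = 4 + 2 = 6)
(Y*t)*(-52) = (6*76)*(-52) = 456*(-52) = -23712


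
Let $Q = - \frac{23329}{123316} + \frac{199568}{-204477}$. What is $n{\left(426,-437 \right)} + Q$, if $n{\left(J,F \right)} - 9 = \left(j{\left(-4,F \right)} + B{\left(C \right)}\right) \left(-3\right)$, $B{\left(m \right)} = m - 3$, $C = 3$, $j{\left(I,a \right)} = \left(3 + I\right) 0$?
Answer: $\frac{197557400167}{25215285732} \approx 7.8348$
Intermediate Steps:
$j{\left(I,a \right)} = 0$
$B{\left(m \right)} = -3 + m$
$n{\left(J,F \right)} = 9$ ($n{\left(J,F \right)} = 9 + \left(0 + \left(-3 + 3\right)\right) \left(-3\right) = 9 + \left(0 + 0\right) \left(-3\right) = 9 + 0 \left(-3\right) = 9 + 0 = 9$)
$Q = - \frac{29380171421}{25215285732}$ ($Q = \left(-23329\right) \frac{1}{123316} + 199568 \left(- \frac{1}{204477}\right) = - \frac{23329}{123316} - \frac{199568}{204477} = - \frac{29380171421}{25215285732} \approx -1.1652$)
$n{\left(426,-437 \right)} + Q = 9 - \frac{29380171421}{25215285732} = \frac{197557400167}{25215285732}$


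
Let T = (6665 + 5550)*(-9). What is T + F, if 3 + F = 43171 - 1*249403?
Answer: -316170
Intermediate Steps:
F = -206235 (F = -3 + (43171 - 1*249403) = -3 + (43171 - 249403) = -3 - 206232 = -206235)
T = -109935 (T = 12215*(-9) = -109935)
T + F = -109935 - 206235 = -316170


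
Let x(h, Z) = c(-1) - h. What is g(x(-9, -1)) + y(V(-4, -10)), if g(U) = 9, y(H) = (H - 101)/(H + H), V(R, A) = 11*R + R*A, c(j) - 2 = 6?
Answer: 177/8 ≈ 22.125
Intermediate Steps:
c(j) = 8 (c(j) = 2 + 6 = 8)
V(R, A) = 11*R + A*R
y(H) = (-101 + H)/(2*H) (y(H) = (-101 + H)/((2*H)) = (-101 + H)*(1/(2*H)) = (-101 + H)/(2*H))
x(h, Z) = 8 - h
g(x(-9, -1)) + y(V(-4, -10)) = 9 + (-101 - 4*(11 - 10))/(2*((-4*(11 - 10)))) = 9 + (-101 - 4*1)/(2*((-4*1))) = 9 + (½)*(-101 - 4)/(-4) = 9 + (½)*(-¼)*(-105) = 9 + 105/8 = 177/8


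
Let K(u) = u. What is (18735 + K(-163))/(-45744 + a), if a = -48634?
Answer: -9286/47189 ≈ -0.19678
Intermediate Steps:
(18735 + K(-163))/(-45744 + a) = (18735 - 163)/(-45744 - 48634) = 18572/(-94378) = 18572*(-1/94378) = -9286/47189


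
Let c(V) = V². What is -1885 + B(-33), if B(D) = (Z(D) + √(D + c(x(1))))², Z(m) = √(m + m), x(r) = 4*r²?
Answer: -1968 - 2*√1122 ≈ -2035.0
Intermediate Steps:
Z(m) = √2*√m (Z(m) = √(2*m) = √2*√m)
B(D) = (√(16 + D) + √2*√D)² (B(D) = (√2*√D + √(D + (4*1²)²))² = (√2*√D + √(D + (4*1)²))² = (√2*√D + √(D + 4²))² = (√2*√D + √(D + 16))² = (√2*√D + √(16 + D))² = (√(16 + D) + √2*√D)²)
-1885 + B(-33) = -1885 + (√(16 - 33) + √2*√(-33))² = -1885 + (√(-17) + √2*(I*√33))² = -1885 + (I*√17 + I*√66)²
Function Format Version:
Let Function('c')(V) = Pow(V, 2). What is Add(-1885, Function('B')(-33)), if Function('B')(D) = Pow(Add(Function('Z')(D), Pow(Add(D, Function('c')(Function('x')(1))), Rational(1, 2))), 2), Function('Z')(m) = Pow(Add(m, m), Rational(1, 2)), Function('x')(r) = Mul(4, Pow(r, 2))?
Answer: Add(-1968, Mul(-2, Pow(1122, Rational(1, 2)))) ≈ -2035.0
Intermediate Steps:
Function('Z')(m) = Mul(Pow(2, Rational(1, 2)), Pow(m, Rational(1, 2))) (Function('Z')(m) = Pow(Mul(2, m), Rational(1, 2)) = Mul(Pow(2, Rational(1, 2)), Pow(m, Rational(1, 2))))
Function('B')(D) = Pow(Add(Pow(Add(16, D), Rational(1, 2)), Mul(Pow(2, Rational(1, 2)), Pow(D, Rational(1, 2)))), 2) (Function('B')(D) = Pow(Add(Mul(Pow(2, Rational(1, 2)), Pow(D, Rational(1, 2))), Pow(Add(D, Pow(Mul(4, Pow(1, 2)), 2)), Rational(1, 2))), 2) = Pow(Add(Mul(Pow(2, Rational(1, 2)), Pow(D, Rational(1, 2))), Pow(Add(D, Pow(Mul(4, 1), 2)), Rational(1, 2))), 2) = Pow(Add(Mul(Pow(2, Rational(1, 2)), Pow(D, Rational(1, 2))), Pow(Add(D, Pow(4, 2)), Rational(1, 2))), 2) = Pow(Add(Mul(Pow(2, Rational(1, 2)), Pow(D, Rational(1, 2))), Pow(Add(D, 16), Rational(1, 2))), 2) = Pow(Add(Mul(Pow(2, Rational(1, 2)), Pow(D, Rational(1, 2))), Pow(Add(16, D), Rational(1, 2))), 2) = Pow(Add(Pow(Add(16, D), Rational(1, 2)), Mul(Pow(2, Rational(1, 2)), Pow(D, Rational(1, 2)))), 2))
Add(-1885, Function('B')(-33)) = Add(-1885, Pow(Add(Pow(Add(16, -33), Rational(1, 2)), Mul(Pow(2, Rational(1, 2)), Pow(-33, Rational(1, 2)))), 2)) = Add(-1885, Pow(Add(Pow(-17, Rational(1, 2)), Mul(Pow(2, Rational(1, 2)), Mul(I, Pow(33, Rational(1, 2))))), 2)) = Add(-1885, Pow(Add(Mul(I, Pow(17, Rational(1, 2))), Mul(I, Pow(66, Rational(1, 2)))), 2))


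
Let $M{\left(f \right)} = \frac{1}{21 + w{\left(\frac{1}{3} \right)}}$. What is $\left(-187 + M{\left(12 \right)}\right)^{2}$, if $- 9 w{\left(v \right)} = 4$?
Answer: $\frac{1196191396}{34225} \approx 34951.0$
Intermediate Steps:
$w{\left(v \right)} = - \frac{4}{9}$ ($w{\left(v \right)} = \left(- \frac{1}{9}\right) 4 = - \frac{4}{9}$)
$M{\left(f \right)} = \frac{9}{185}$ ($M{\left(f \right)} = \frac{1}{21 - \frac{4}{9}} = \frac{1}{\frac{185}{9}} = \frac{9}{185}$)
$\left(-187 + M{\left(12 \right)}\right)^{2} = \left(-187 + \frac{9}{185}\right)^{2} = \left(- \frac{34586}{185}\right)^{2} = \frac{1196191396}{34225}$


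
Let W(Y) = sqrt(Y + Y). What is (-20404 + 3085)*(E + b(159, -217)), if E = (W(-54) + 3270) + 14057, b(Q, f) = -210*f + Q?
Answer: -1092066864 - 103914*I*sqrt(3) ≈ -1.0921e+9 - 1.7998e+5*I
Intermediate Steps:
W(Y) = sqrt(2)*sqrt(Y) (W(Y) = sqrt(2*Y) = sqrt(2)*sqrt(Y))
b(Q, f) = Q - 210*f
E = 17327 + 6*I*sqrt(3) (E = (sqrt(2)*sqrt(-54) + 3270) + 14057 = (sqrt(2)*(3*I*sqrt(6)) + 3270) + 14057 = (6*I*sqrt(3) + 3270) + 14057 = (3270 + 6*I*sqrt(3)) + 14057 = 17327 + 6*I*sqrt(3) ≈ 17327.0 + 10.392*I)
(-20404 + 3085)*(E + b(159, -217)) = (-20404 + 3085)*((17327 + 6*I*sqrt(3)) + (159 - 210*(-217))) = -17319*((17327 + 6*I*sqrt(3)) + (159 + 45570)) = -17319*((17327 + 6*I*sqrt(3)) + 45729) = -17319*(63056 + 6*I*sqrt(3)) = -1092066864 - 103914*I*sqrt(3)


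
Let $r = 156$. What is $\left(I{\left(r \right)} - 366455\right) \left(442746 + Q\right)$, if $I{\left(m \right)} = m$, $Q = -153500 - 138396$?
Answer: $-55256204150$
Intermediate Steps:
$Q = -291896$
$\left(I{\left(r \right)} - 366455\right) \left(442746 + Q\right) = \left(156 - 366455\right) \left(442746 - 291896\right) = \left(-366299\right) 150850 = -55256204150$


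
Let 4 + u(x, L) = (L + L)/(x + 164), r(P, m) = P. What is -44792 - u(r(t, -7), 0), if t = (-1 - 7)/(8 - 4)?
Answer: -44788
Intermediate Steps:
t = -2 (t = -8/4 = -8*¼ = -2)
u(x, L) = -4 + 2*L/(164 + x) (u(x, L) = -4 + (L + L)/(x + 164) = -4 + (2*L)/(164 + x) = -4 + 2*L/(164 + x))
-44792 - u(r(t, -7), 0) = -44792 - 2*(-328 + 0 - 2*(-2))/(164 - 2) = -44792 - 2*(-328 + 0 + 4)/162 = -44792 - 2*(-324)/162 = -44792 - 1*(-4) = -44792 + 4 = -44788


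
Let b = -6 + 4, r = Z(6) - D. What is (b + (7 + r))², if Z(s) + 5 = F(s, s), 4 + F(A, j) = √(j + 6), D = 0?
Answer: 28 - 16*√3 ≈ 0.28719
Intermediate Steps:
F(A, j) = -4 + √(6 + j) (F(A, j) = -4 + √(j + 6) = -4 + √(6 + j))
Z(s) = -9 + √(6 + s) (Z(s) = -5 + (-4 + √(6 + s)) = -9 + √(6 + s))
r = -9 + 2*√3 (r = (-9 + √(6 + 6)) - 1*0 = (-9 + √12) + 0 = (-9 + 2*√3) + 0 = -9 + 2*√3 ≈ -5.5359)
b = -2
(b + (7 + r))² = (-2 + (7 + (-9 + 2*√3)))² = (-2 + (-2 + 2*√3))² = (-4 + 2*√3)²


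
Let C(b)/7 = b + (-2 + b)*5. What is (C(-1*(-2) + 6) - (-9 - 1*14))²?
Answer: 83521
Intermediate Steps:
C(b) = -70 + 42*b (C(b) = 7*(b + (-2 + b)*5) = 7*(b + (-10 + 5*b)) = 7*(-10 + 6*b) = -70 + 42*b)
(C(-1*(-2) + 6) - (-9 - 1*14))² = ((-70 + 42*(-1*(-2) + 6)) - (-9 - 1*14))² = ((-70 + 42*(2 + 6)) - (-9 - 14))² = ((-70 + 42*8) - 1*(-23))² = ((-70 + 336) + 23)² = (266 + 23)² = 289² = 83521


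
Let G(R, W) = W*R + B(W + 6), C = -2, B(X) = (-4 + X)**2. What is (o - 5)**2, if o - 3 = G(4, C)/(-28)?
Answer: 144/49 ≈ 2.9388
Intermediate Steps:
G(R, W) = (2 + W)**2 + R*W (G(R, W) = W*R + (-4 + (W + 6))**2 = R*W + (-4 + (6 + W))**2 = R*W + (2 + W)**2 = (2 + W)**2 + R*W)
o = 23/7 (o = 3 + ((2 - 2)**2 + 4*(-2))/(-28) = 3 + (0**2 - 8)*(-1/28) = 3 + (0 - 8)*(-1/28) = 3 - 8*(-1/28) = 3 + 2/7 = 23/7 ≈ 3.2857)
(o - 5)**2 = (23/7 - 5)**2 = (-12/7)**2 = 144/49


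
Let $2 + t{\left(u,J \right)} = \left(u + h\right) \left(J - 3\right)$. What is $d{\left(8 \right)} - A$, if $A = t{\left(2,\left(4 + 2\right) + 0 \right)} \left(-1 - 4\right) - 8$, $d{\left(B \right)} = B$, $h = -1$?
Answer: $21$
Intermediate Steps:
$t{\left(u,J \right)} = -2 + \left(-1 + u\right) \left(-3 + J\right)$ ($t{\left(u,J \right)} = -2 + \left(u - 1\right) \left(J - 3\right) = -2 + \left(-1 + u\right) \left(-3 + J\right)$)
$A = -13$ ($A = \left(1 - \left(\left(4 + 2\right) + 0\right) - 6 + \left(\left(4 + 2\right) + 0\right) 2\right) \left(-1 - 4\right) - 8 = \left(1 - \left(6 + 0\right) - 6 + \left(6 + 0\right) 2\right) \left(-1 - 4\right) - 8 = \left(1 - 6 - 6 + 6 \cdot 2\right) \left(-5\right) - 8 = \left(1 - 6 - 6 + 12\right) \left(-5\right) - 8 = 1 \left(-5\right) - 8 = -5 - 8 = -13$)
$d{\left(8 \right)} - A = 8 - -13 = 8 + 13 = 21$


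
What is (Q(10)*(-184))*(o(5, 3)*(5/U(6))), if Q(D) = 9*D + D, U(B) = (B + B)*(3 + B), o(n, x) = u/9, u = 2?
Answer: -46000/243 ≈ -189.30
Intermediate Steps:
o(n, x) = 2/9
U(B) = 2*B*(3 + B) (U(B) = (2*B)*(3 + B) = 2*B*(3 + B))
Q(D) = 10*D
(Q(10)*(-184))*(o(5, 3)*(5/U(6))) = ((10*10)*(-184))*(2*(5/((2*6*(3 + 6))))/9) = (100*(-184))*(2*(5/((2*6*9)))/9) = -36800*5/108/9 = -36800*5*(1/108)/9 = -36800*5/(9*108) = -18400*5/486 = -46000/243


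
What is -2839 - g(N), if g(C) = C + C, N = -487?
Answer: -1865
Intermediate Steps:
g(C) = 2*C
-2839 - g(N) = -2839 - 2*(-487) = -2839 - 1*(-974) = -2839 + 974 = -1865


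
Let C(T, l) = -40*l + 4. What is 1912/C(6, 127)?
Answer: -478/1269 ≈ -0.37667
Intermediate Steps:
C(T, l) = 4 - 40*l
1912/C(6, 127) = 1912/(4 - 40*127) = 1912/(4 - 5080) = 1912/(-5076) = 1912*(-1/5076) = -478/1269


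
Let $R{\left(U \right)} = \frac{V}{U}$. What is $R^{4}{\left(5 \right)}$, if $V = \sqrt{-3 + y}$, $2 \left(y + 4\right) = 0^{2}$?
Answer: $\frac{49}{625} \approx 0.0784$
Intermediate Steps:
$y = -4$ ($y = -4 + \frac{0^{2}}{2} = -4 + \frac{1}{2} \cdot 0 = -4 + 0 = -4$)
$V = i \sqrt{7}$ ($V = \sqrt{-3 - 4} = \sqrt{-7} = i \sqrt{7} \approx 2.6458 i$)
$R{\left(U \right)} = \frac{i \sqrt{7}}{U}$
$R^{4}{\left(5 \right)} = \left(\frac{i \sqrt{7}}{5}\right)^{4} = \frac{49}{625}$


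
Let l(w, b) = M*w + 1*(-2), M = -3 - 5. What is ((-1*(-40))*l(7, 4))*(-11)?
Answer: 25520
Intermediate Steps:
M = -8
l(w, b) = -2 - 8*w (l(w, b) = -8*w + 1*(-2) = -8*w - 2 = -2 - 8*w)
((-1*(-40))*l(7, 4))*(-11) = ((-1*(-40))*(-2 - 8*7))*(-11) = (40*(-2 - 56))*(-11) = (40*(-58))*(-11) = -2320*(-11) = 25520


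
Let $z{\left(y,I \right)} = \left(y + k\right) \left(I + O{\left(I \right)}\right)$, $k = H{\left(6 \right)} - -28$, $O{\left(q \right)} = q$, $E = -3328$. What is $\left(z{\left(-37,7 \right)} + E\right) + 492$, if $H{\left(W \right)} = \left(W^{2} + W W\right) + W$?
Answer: $-1870$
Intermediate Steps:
$H{\left(W \right)} = W + 2 W^{2}$ ($H{\left(W \right)} = \left(W^{2} + W^{2}\right) + W = 2 W^{2} + W = W + 2 W^{2}$)
$k = 106$ ($k = 6 \left(1 + 2 \cdot 6\right) - -28 = 6 \left(1 + 12\right) + 28 = 6 \cdot 13 + 28 = 78 + 28 = 106$)
$z{\left(y,I \right)} = 2 I \left(106 + y\right)$ ($z{\left(y,I \right)} = \left(y + 106\right) \left(I + I\right) = \left(106 + y\right) 2 I = 2 I \left(106 + y\right)$)
$\left(z{\left(-37,7 \right)} + E\right) + 492 = \left(2 \cdot 7 \left(106 - 37\right) - 3328\right) + 492 = \left(2 \cdot 7 \cdot 69 - 3328\right) + 492 = \left(966 - 3328\right) + 492 = -2362 + 492 = -1870$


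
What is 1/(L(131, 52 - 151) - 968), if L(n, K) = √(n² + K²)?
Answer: -484/455031 - √26962/910062 ≈ -0.0012441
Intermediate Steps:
L(n, K) = √(K² + n²)
1/(L(131, 52 - 151) - 968) = 1/(√((52 - 151)² + 131²) - 968) = 1/(√((-99)² + 17161) - 968) = 1/(√(9801 + 17161) - 968) = 1/(√26962 - 968) = 1/(-968 + √26962)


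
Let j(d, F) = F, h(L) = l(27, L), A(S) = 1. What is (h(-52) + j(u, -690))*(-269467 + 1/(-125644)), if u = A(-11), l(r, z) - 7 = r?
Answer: 5552533526836/31411 ≈ 1.7677e+8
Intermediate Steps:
l(r, z) = 7 + r
h(L) = 34 (h(L) = 7 + 27 = 34)
u = 1
(h(-52) + j(u, -690))*(-269467 + 1/(-125644)) = (34 - 690)*(-269467 + 1/(-125644)) = -656*(-269467 - 1/125644) = -656*(-33856911749/125644) = 5552533526836/31411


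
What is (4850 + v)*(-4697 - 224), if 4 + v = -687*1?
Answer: -20466439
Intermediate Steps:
v = -691 (v = -4 - 687*1 = -4 - 687 = -691)
(4850 + v)*(-4697 - 224) = (4850 - 691)*(-4697 - 224) = 4159*(-4921) = -20466439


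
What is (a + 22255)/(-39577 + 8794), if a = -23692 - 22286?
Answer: 23723/30783 ≈ 0.77065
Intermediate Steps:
a = -45978
(a + 22255)/(-39577 + 8794) = (-45978 + 22255)/(-39577 + 8794) = -23723/(-30783) = -23723*(-1/30783) = 23723/30783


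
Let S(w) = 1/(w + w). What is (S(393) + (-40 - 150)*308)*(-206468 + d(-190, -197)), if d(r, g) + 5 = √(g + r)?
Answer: 9497080562087/786 - 45996719*I*√43/262 ≈ 1.2083e+10 - 1.1512e+6*I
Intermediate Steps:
S(w) = 1/(2*w)
d(r, g) = -5 + √(g + r)
(S(393) + (-40 - 150)*308)*(-206468 + d(-190, -197)) = ((½)/393 + (-40 - 150)*308)*(-206468 + (-5 + √(-197 - 190))) = ((½)*(1/393) - 190*308)*(-206468 + (-5 + √(-387))) = (1/786 - 58520)*(-206468 + (-5 + 3*I*√43)) = -45996719*(-206473 + 3*I*√43)/786 = 9497080562087/786 - 45996719*I*√43/262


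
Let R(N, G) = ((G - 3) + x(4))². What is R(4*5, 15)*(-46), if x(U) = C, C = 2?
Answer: -9016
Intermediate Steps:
x(U) = 2
R(N, G) = (-1 + G)² (R(N, G) = ((G - 3) + 2)² = ((-3 + G) + 2)² = (-1 + G)²)
R(4*5, 15)*(-46) = (-1 + 15)²*(-46) = 14²*(-46) = 196*(-46) = -9016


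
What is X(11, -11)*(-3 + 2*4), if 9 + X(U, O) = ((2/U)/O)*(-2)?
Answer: -5425/121 ≈ -44.835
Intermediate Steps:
X(U, O) = -9 - 4/(O*U) (X(U, O) = -9 + ((2/U)/O)*(-2) = -9 + (2/(O*U))*(-2) = -9 - 4/(O*U))
X(11, -11)*(-3 + 2*4) = (-9 - 4/(-11*11))*(-3 + 2*4) = (-9 - 4*(-1/11)*1/11)*(-3 + 8) = (-9 + 4/121)*5 = -1085/121*5 = -5425/121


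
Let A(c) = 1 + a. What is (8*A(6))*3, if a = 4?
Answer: 120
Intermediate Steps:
A(c) = 5 (A(c) = 1 + 4 = 5)
(8*A(6))*3 = (8*5)*3 = 40*3 = 120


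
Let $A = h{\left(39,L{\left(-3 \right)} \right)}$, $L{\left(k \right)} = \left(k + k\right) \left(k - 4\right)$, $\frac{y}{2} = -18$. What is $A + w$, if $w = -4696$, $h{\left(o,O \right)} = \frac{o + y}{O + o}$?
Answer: $- \frac{126791}{27} \approx -4696.0$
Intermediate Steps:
$y = -36$ ($y = 2 \left(-18\right) = -36$)
$L{\left(k \right)} = 2 k \left(-4 + k\right)$
$h{\left(o,O \right)} = \frac{-36 + o}{O + o}$ ($h{\left(o,O \right)} = \frac{o - 36}{O + o} = \frac{-36 + o}{O + o}$)
$A = \frac{1}{27}$ ($A = \frac{-36 + 39}{2 \left(-3\right) \left(-4 - 3\right) + 39} = \frac{1}{2 \left(-3\right) \left(-7\right) + 39} \cdot 3 = \frac{1}{42 + 39} \cdot 3 = \frac{1}{81} \cdot 3 = \frac{1}{27} \approx 0.037037$)
$A + w = \frac{1}{27} - 4696 = - \frac{126791}{27}$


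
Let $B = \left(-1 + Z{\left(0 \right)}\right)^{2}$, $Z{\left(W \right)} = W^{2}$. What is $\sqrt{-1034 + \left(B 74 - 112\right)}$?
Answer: $4 i \sqrt{67} \approx 32.741 i$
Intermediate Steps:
$B = 1$ ($B = \left(-1 + 0^{2}\right)^{2} = \left(-1 + 0\right)^{2} = \left(-1\right)^{2} = 1$)
$\sqrt{-1034 + \left(B 74 - 112\right)} = \sqrt{-1034 + \left(1 \cdot 74 - 112\right)} = \sqrt{-1034 + \left(74 - 112\right)} = \sqrt{-1034 - 38} = \sqrt{-1072} = 4 i \sqrt{67}$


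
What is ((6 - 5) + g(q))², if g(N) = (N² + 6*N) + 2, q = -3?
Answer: 36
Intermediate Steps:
g(N) = 2 + N² + 6*N
((6 - 5) + g(q))² = ((6 - 5) + (2 + (-3)² + 6*(-3)))² = (1 + (2 + 9 - 18))² = (1 - 7)² = (-6)² = 36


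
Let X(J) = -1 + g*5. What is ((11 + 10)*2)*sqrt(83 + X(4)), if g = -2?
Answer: 252*sqrt(2) ≈ 356.38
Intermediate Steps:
X(J) = -11 (X(J) = -1 - 2*5 = -1 - 10 = -11)
((11 + 10)*2)*sqrt(83 + X(4)) = ((11 + 10)*2)*sqrt(83 - 11) = (21*2)*sqrt(72) = 42*(6*sqrt(2)) = 252*sqrt(2)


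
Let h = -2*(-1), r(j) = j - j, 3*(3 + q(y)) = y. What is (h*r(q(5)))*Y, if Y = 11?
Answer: 0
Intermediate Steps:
q(y) = -3 + y/3
r(j) = 0
h = 2 (h = -1*(-2) = 2)
(h*r(q(5)))*Y = (2*0)*11 = 0*11 = 0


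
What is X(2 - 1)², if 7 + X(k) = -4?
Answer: 121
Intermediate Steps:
X(k) = -11 (X(k) = -7 - 4 = -11)
X(2 - 1)² = (-11)² = 121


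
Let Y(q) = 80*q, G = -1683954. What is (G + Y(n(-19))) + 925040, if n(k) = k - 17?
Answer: -761794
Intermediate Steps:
n(k) = -17 + k
(G + Y(n(-19))) + 925040 = (-1683954 + 80*(-17 - 19)) + 925040 = (-1683954 + 80*(-36)) + 925040 = (-1683954 - 2880) + 925040 = -1686834 + 925040 = -761794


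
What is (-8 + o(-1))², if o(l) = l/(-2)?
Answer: 225/4 ≈ 56.250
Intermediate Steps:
o(l) = -l/2 (o(l) = l*(-½) = -l/2)
(-8 + o(-1))² = (-8 - ½*(-1))² = (-8 + ½)² = (-15/2)² = 225/4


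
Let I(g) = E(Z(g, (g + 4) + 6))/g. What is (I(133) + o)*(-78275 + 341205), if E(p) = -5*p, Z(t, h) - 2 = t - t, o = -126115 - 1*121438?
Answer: -8656854297870/133 ≈ -6.5089e+10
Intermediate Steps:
o = -247553 (o = -126115 - 121438 = -247553)
Z(t, h) = 2 (Z(t, h) = 2 + (t - t) = 2 + 0 = 2)
I(g) = -10/g (I(g) = (-5*2)/g = -10/g)
(I(133) + o)*(-78275 + 341205) = (-10/133 - 247553)*(-78275 + 341205) = (-10*1/133 - 247553)*262930 = (-10/133 - 247553)*262930 = -32924559/133*262930 = -8656854297870/133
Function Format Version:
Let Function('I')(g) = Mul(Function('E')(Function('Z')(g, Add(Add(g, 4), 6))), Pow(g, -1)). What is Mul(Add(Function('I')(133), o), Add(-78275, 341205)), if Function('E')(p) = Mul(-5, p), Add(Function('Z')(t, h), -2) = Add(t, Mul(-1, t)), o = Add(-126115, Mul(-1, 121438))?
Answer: Rational(-8656854297870, 133) ≈ -6.5089e+10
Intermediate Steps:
o = -247553 (o = Add(-126115, -121438) = -247553)
Function('Z')(t, h) = 2 (Function('Z')(t, h) = Add(2, Add(t, Mul(-1, t))) = Add(2, 0) = 2)
Function('I')(g) = Mul(-10, Pow(g, -1)) (Function('I')(g) = Mul(Mul(-5, 2), Pow(g, -1)) = Mul(-10, Pow(g, -1)))
Mul(Add(Function('I')(133), o), Add(-78275, 341205)) = Mul(Add(Mul(-10, Pow(133, -1)), -247553), Add(-78275, 341205)) = Mul(Add(Mul(-10, Rational(1, 133)), -247553), 262930) = Mul(Add(Rational(-10, 133), -247553), 262930) = Mul(Rational(-32924559, 133), 262930) = Rational(-8656854297870, 133)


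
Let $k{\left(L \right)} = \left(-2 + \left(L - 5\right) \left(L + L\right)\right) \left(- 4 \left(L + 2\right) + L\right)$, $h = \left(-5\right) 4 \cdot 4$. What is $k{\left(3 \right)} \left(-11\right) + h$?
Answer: $-2698$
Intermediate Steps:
$h = -80$ ($h = \left(-20\right) 4 = -80$)
$k{\left(L \right)} = \left(-8 - 3 L\right) \left(-2 + 2 L \left(-5 + L\right)\right)$ ($k{\left(L \right)} = \left(-2 + \left(-5 + L\right) 2 L\right) \left(- 4 \left(2 + L\right) + L\right) = \left(-2 + 2 L \left(-5 + L\right)\right) \left(\left(-8 - 4 L\right) + L\right) = \left(-2 + 2 L \left(-5 + L\right)\right) \left(-8 - 3 L\right) = \left(-8 - 3 L\right) \left(-2 + 2 L \left(-5 + L\right)\right)$)
$k{\left(3 \right)} \left(-11\right) + h = \left(16 - 6 \cdot 3^{3} + 14 \cdot 3^{2} + 86 \cdot 3\right) \left(-11\right) - 80 = \left(16 - 162 + 14 \cdot 9 + 258\right) \left(-11\right) - 80 = \left(16 - 162 + 126 + 258\right) \left(-11\right) - 80 = 238 \left(-11\right) - 80 = -2618 - 80 = -2698$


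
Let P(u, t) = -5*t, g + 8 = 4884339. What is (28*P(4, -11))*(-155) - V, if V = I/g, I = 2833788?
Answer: -1165892643488/4884331 ≈ -2.3870e+5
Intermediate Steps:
g = 4884331 (g = -8 + 4884339 = 4884331)
V = 2833788/4884331 ≈ 0.58018
(28*P(4, -11))*(-155) - V = (28*(-5*(-11)))*(-155) - 1*2833788/4884331 = (28*55)*(-155) - 2833788/4884331 = 1540*(-155) - 2833788/4884331 = -238700 - 2833788/4884331 = -1165892643488/4884331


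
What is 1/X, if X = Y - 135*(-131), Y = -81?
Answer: 1/17604 ≈ 5.6805e-5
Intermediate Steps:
X = 17604 (X = -81 - 135*(-131) = -81 + 17685 = 17604)
1/X = 1/17604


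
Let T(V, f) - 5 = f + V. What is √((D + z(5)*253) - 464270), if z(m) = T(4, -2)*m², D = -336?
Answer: I*√420331 ≈ 648.33*I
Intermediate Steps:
T(V, f) = 5 + V + f (T(V, f) = 5 + (f + V) = 5 + (V + f) = 5 + V + f)
z(m) = 7*m² (z(m) = (5 + 4 - 2)*m² = 7*m²)
√((D + z(5)*253) - 464270) = √((-336 + (7*5²)*253) - 464270) = √((-336 + (7*25)*253) - 464270) = √((-336 + 175*253) - 464270) = √((-336 + 44275) - 464270) = √(43939 - 464270) = √(-420331) = I*√420331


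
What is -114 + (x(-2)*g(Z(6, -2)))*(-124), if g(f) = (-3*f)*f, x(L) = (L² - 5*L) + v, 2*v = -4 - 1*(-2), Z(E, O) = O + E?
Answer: 77262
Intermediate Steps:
Z(E, O) = E + O
v = -1 (v = (-4 - 1*(-2))/2 = (-4 + 2)/2 = (½)*(-2) = -1)
x(L) = -1 + L² - 5*L (x(L) = (L² - 5*L) - 1 = -1 + L² - 5*L)
g(f) = -3*f²
-114 + (x(-2)*g(Z(6, -2)))*(-124) = -114 + ((-1 + (-2)² - 5*(-2))*(-3*(6 - 2)²))*(-124) = -114 + ((-1 + 4 + 10)*(-3*4²))*(-124) = -114 + (13*(-3*16))*(-124) = -114 + (13*(-48))*(-124) = -114 - 624*(-124) = -114 + 77376 = 77262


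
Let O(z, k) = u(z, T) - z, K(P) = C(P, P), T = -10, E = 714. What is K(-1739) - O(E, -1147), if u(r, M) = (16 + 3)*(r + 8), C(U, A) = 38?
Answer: -12966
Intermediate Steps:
u(r, M) = 152 + 19*r (u(r, M) = 19*(8 + r) = 152 + 19*r)
K(P) = 38
O(z, k) = 152 + 18*z (O(z, k) = (152 + 19*z) - z = 152 + 18*z)
K(-1739) - O(E, -1147) = 38 - (152 + 18*714) = 38 - (152 + 12852) = 38 - 1*13004 = 38 - 13004 = -12966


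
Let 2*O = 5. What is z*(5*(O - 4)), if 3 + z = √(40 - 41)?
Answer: 45/2 - 15*I/2 ≈ 22.5 - 7.5*I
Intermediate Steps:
O = 5/2 (O = (½)*5 = 5/2 ≈ 2.5000)
z = -3 + I (z = -3 + √(40 - 41) = -3 + √(-1) = -3 + I ≈ -3.0 + 1.0*I)
z*(5*(O - 4)) = (-3 + I)*(5*(5/2 - 4)) = (-3 + I)*(5*(-3/2)) = (-3 + I)*(-15/2) = 45/2 - 15*I/2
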